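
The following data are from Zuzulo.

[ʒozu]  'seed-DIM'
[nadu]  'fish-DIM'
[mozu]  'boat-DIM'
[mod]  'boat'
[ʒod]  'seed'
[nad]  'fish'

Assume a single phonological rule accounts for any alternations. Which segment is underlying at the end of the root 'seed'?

The stem for 'seed' ends in [z] in [ʒozu] but [d] in [ʒod].
But 'fish' keeps [d] in both environments ([nadu], [nad]), so there is no rule changing /d/ to [z] before the DIM suffix.
The underlying segment must be /z/; voiced fricatives become stops word-finally, yielding [d] there.

/z/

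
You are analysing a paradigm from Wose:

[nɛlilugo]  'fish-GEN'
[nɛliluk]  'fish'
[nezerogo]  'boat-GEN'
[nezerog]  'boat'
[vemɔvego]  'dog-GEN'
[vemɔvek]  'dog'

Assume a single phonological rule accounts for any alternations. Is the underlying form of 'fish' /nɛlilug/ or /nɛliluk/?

'fish' shows [g] ~ [k] at the end of the stem ([nɛlilugo] vs [nɛliluk]).
Compare 'boat', with invariant [g] in [nezerogo] and [nezerog]: an analysis with underlying /g/ and a rule producing [k] in isolation would wrongly predict alternation here too.
The alternation reflects intervocalic voicing: voiceless stops become voiced between vowels. /k/ is underlying.

/nɛliluk/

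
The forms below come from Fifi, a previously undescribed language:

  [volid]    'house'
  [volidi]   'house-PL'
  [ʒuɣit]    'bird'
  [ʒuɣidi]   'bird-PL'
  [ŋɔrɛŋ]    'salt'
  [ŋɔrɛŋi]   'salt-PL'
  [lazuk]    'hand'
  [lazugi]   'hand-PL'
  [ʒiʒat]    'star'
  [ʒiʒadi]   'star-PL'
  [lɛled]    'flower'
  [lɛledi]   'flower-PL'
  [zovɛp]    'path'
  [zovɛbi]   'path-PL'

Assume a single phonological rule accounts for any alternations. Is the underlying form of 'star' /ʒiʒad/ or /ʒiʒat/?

/ʒiʒat/

In [ʒiʒat] and [ʒiʒadi] the final segment of 'star' alternates: [t] ~ [d].
The stem 'house' ([volid], [volidi]) shows [d] unchanged in both environments, so [d] cannot be basic with [t] derived in isolation.
The underlying segment must be /t/; voiceless stops become voiced between vowels, yielding [d] there.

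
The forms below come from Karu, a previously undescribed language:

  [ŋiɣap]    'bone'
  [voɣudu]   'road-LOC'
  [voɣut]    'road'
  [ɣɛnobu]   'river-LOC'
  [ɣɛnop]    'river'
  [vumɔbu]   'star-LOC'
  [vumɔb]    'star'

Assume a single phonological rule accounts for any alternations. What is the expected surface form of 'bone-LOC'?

[ŋiɣabu]

The stem for 'river' ends in [b] in [ɣɛnobu] but [p] in [ɣɛnop].
If /b/ were underlying and a rule turned it into [p] in isolation, 'star' would also alternate; but it has [b] in both [vumɔbu] and [vumɔb].
The alternation reflects intervocalic voicing: voiceless stops become voiced between vowels. /p/ is underlying.
From [ŋiɣap] the stem 'bone' is /ŋiɣap/; between vowels this yields [ŋiɣabu].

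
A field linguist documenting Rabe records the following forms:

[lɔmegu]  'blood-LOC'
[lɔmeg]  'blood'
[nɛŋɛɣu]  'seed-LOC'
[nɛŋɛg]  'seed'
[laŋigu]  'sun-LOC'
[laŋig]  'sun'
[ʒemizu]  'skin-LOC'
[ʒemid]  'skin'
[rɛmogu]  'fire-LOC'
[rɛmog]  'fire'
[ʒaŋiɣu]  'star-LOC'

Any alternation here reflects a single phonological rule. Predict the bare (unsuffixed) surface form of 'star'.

The stem for 'seed' ends in [ɣ] in [nɛŋɛɣu] but [g] in [nɛŋɛg].
If /g/ were underlying and a rule turned it into [ɣ] before the LOC suffix, 'blood' would also alternate; but it has [g] in both [lɔmegu] and [lɔmeg].
So /ɣ/ is underlying, and a rule of word-final hardening — voiced fricatives become stops word-finally — gives [g].
From [ʒaŋiɣu] the stem 'star' is /ʒaŋiɣ/; word-finally this yields [ʒaŋig].

[ʒaŋig]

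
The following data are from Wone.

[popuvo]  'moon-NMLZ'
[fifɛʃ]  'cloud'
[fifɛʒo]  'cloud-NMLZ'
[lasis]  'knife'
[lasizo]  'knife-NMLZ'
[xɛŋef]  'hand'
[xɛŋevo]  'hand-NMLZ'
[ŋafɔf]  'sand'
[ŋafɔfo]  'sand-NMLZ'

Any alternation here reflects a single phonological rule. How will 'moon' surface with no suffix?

[popuf]

In [xɛŋef] and [xɛŋevo] the final segment of 'hand' alternates: [f] ~ [v].
But 'sand' keeps [f] in both environments ([ŋafɔf], [ŋafɔfo]), so there is no rule changing /f/ to [v] before the NMLZ suffix.
The alternation reflects word-final obstruent devoicing: voiced obstruents become voiceless word-finally. /v/ is underlying.
The one attested form of 'moon', [popuvo], shows underlying /popuv/. Applying the same rule word-finally gives [popuf].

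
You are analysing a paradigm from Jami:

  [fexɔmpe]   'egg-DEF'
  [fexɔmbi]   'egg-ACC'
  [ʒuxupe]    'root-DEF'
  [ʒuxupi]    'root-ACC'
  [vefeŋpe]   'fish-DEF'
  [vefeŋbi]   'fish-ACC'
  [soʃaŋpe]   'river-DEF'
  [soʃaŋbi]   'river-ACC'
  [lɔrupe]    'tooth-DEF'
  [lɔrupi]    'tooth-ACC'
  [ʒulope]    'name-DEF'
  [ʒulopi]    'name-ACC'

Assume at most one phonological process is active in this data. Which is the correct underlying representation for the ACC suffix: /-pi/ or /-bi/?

/-bi/

The ACC suffix surfaces as [-bi] and [-pi], depending on the final segment of the stem.
The DEF suffix, which begins with [p], is invariant after every stem; so [p] is not altered by any rule here.
The ACC suffix is therefore /-bi/ underlyingly, with post-vocalic devoicing: voiced stops become voiceless after a vowel.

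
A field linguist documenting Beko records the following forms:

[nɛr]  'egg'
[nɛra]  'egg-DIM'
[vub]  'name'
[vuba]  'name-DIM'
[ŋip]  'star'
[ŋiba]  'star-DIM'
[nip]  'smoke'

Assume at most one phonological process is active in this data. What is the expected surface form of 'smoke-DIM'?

The stem for 'star' ends in [p] in [ŋip] but [b] in [ŋiba].
The stem 'name' ([vub], [vuba]) shows [b] unchanged in both environments, so [b] cannot be basic with [p] derived in isolation.
The alternation reflects intervocalic voicing: voiceless stops become voiced between vowels. /p/ is underlying.
From [nip] the stem 'smoke' is /nip/; between vowels this yields [niba].

[niba]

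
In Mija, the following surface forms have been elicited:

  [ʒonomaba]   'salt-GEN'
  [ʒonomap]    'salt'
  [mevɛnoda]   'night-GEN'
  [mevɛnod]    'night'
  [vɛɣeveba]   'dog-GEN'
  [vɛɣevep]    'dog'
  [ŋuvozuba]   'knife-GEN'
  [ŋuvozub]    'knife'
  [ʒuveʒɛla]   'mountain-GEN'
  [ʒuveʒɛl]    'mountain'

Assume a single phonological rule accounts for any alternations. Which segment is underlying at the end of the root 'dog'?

The stem for 'dog' ends in [b] in [vɛɣeveba] but [p] in [vɛɣevep].
But 'knife' keeps [b] in both environments ([ŋuvozuba], [ŋuvozub]), so there is no rule changing /b/ to [p] in isolation.
The alternation reflects intervocalic voicing: voiceless stops become voiced between vowels. /p/ is underlying.

/p/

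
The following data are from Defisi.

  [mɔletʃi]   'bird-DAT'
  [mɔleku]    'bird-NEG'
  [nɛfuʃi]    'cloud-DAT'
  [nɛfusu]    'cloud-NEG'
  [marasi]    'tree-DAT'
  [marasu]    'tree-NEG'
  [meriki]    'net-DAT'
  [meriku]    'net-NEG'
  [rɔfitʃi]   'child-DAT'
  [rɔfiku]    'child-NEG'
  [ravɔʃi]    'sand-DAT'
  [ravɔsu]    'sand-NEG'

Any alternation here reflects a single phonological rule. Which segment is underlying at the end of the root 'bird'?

'bird' shows [tʃ] ~ [k] at the end of the stem ([mɔletʃi] vs [mɔleku]).
But 'net' keeps [k] in both environments ([meriki], [meriku]), so there is no rule changing /k/ to [tʃ] before the DAT suffix.
The underlying segment must be /tʃ/; palato-alveolar /tʃ/ and /ʃ/ become [k] and [s] when no front vowel follows, yielding [k] there.

/tʃ/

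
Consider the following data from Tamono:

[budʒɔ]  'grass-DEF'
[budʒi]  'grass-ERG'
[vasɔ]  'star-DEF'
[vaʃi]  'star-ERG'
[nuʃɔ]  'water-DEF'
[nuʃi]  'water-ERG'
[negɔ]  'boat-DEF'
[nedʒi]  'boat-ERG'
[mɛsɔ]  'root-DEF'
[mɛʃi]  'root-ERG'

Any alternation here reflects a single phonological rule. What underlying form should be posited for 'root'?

/mɛs/

The root 'root' surfaces as [mɛsɔ] and [mɛʃi], with a stem-final [s] ~ [ʃ] alternation.
If /ʃ/ were underlying and a rule turned it into [s] before the DEF suffix, 'water' would also alternate; but it has [ʃ] in both [nuʃɔ] and [nuʃi].
The underlying segment must be /s/; /g/ and /s/ become palato-alveolar [dʒ] and [ʃ] before a front vowel, yielding [ʃ] there.
So 'root' = /mɛs/.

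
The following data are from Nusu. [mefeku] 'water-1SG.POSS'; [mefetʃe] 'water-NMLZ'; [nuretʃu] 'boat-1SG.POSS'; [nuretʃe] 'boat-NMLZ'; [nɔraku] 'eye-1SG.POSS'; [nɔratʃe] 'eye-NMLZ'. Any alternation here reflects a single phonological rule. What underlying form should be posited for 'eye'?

'eye' shows [k] ~ [tʃ] at the end of the stem ([nɔraku] vs [nɔratʃe]).
Compare 'boat', with invariant [tʃ] in [nuretʃu] and [nuretʃe]: an analysis with underlying /tʃ/ and a rule producing [k] before the 1SG.POSS suffix would wrongly predict alternation here too.
So /k/ is underlying, and a rule of palatalization before a front vowel — /k/ becomes palato-alveolar [tʃ] before a front vowel — gives [tʃ].
The underlying form of 'eye' is therefore /nɔrak/.

/nɔrak/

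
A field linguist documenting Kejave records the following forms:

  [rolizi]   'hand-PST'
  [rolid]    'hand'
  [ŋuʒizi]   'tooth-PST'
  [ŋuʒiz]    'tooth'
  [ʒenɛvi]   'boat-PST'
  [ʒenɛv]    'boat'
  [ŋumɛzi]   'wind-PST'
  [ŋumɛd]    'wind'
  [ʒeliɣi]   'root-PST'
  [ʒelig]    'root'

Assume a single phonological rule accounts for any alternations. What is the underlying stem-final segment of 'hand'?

In [rolizi] and [rolid] the final segment of 'hand' alternates: [z] ~ [d].
If /z/ were underlying and a rule turned it into [d] in isolation, 'tooth' would also alternate; but it has [z] in both [ŋuʒizi] and [ŋuʒiz].
The underlying segment must be /d/; voiced stops become fricatives between vowels, yielding [z] there.

/d/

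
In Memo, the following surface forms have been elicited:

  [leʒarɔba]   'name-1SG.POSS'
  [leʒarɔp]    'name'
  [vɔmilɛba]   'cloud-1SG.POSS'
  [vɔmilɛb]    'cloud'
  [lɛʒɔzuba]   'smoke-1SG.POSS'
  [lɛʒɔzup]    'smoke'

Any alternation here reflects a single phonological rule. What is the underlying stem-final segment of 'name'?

/p/

The root 'name' surfaces as [leʒarɔba] and [leʒarɔp], with a stem-final [b] ~ [p] alternation.
The stem 'cloud' ([vɔmilɛba], [vɔmilɛb]) shows [b] unchanged in both environments, so [b] cannot be basic with [p] derived in isolation.
Therefore /p/ is basic and [b] is derived by intervocalic voicing (voiceless stops become voiced between vowels).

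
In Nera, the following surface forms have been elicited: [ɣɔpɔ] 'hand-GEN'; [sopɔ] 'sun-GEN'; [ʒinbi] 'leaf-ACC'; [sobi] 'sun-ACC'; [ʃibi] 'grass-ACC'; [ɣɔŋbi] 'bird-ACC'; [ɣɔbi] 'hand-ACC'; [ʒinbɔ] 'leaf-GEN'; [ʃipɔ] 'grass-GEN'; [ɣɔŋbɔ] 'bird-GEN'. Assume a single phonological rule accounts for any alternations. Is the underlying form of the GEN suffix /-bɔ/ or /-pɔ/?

The GEN suffix surfaces as [-bɔ] and [-pɔ], depending on the final segment of the stem.
By contrast the ACC suffix keeps its initial [b] throughout — that segment must be underlying.
So the underlying form is /-pɔ/, and voiceless stops become voiced after a nasal.

/-pɔ/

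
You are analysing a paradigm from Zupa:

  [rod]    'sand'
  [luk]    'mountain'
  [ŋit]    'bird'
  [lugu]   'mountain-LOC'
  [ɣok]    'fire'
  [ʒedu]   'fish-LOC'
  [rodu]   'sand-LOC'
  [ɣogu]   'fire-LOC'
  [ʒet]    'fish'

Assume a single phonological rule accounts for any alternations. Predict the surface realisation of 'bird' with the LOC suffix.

[ŋidu]

The stem for 'fish' ends in [d] in [ʒedu] but [t] in [ʒet].
But 'sand' keeps [d] in both environments ([rodu], [rod]), so there is no rule changing /d/ to [t] in isolation.
The alternation reflects intervocalic voicing: voiceless stops become voiced between vowels. /t/ is underlying.
From [ŋit] the stem 'bird' is /ŋit/; between vowels this yields [ŋidu].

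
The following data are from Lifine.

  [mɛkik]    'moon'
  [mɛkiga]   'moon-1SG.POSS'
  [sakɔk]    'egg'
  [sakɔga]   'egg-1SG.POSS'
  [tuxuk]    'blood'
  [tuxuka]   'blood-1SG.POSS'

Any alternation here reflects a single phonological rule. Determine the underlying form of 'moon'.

In [mɛkik] and [mɛkiga] the final segment of 'moon' alternates: [k] ~ [g].
Compare 'blood', with invariant [k] in [tuxuk] and [tuxuka]: an analysis with underlying /k/ and a rule producing [g] before the 1SG.POSS suffix would wrongly predict alternation here too.
Therefore /g/ is basic and [k] is derived by word-final obstruent devoicing (voiced obstruents become voiceless word-finally).
Hence 'moon' is /mɛkig/ underlyingly.

/mɛkig/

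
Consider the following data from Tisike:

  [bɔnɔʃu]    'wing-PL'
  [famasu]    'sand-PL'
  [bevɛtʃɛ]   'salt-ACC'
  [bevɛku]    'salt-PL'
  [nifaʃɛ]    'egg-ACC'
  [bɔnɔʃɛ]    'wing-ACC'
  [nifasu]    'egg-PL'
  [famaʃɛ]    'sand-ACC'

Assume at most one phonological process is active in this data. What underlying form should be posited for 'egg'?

The stem for 'egg' ends in [s] in [nifasu] but [ʃ] in [nifaʃɛ].
But 'wing' keeps [ʃ] in both environments ([bɔnɔʃu], [bɔnɔʃɛ]), so there is no rule changing /ʃ/ to [s] before the PL suffix.
Therefore /s/ is basic and [ʃ] is derived by palatalization before a front vowel (/k/ and /s/ become palato-alveolar [tʃ] and [ʃ] before a front vowel).

/nifas/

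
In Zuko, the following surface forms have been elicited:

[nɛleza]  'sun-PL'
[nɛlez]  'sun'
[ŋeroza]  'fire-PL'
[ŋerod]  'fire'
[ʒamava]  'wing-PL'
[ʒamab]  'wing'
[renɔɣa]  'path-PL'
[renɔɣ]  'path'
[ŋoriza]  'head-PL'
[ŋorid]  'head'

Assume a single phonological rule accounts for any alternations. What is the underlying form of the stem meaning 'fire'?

/ŋerod/

The stem for 'fire' ends in [z] in [ŋeroza] but [d] in [ŋerod].
If /z/ were underlying and a rule turned it into [d] in isolation, 'sun' would also alternate; but it has [z] in both [nɛleza] and [nɛlez].
Therefore /d/ is basic and [z] is derived by intervocalic spirantization (voiced stops become fricatives between vowels).
The underlying form of 'fire' is therefore /ŋerod/.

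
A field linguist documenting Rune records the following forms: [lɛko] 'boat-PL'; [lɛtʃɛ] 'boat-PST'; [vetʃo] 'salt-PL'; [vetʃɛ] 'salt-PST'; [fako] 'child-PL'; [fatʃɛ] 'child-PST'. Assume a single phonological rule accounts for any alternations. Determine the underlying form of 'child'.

/fak/

In [fako] and [fatʃɛ] the final segment of 'child' alternates: [k] ~ [tʃ].
But 'salt' keeps [tʃ] in both environments ([vetʃo], [vetʃɛ]), so there is no rule changing /tʃ/ to [k] before the PL suffix.
The alternation reflects palatalization before a front vowel: /k/ becomes palato-alveolar [tʃ] before a front vowel. /k/ is underlying.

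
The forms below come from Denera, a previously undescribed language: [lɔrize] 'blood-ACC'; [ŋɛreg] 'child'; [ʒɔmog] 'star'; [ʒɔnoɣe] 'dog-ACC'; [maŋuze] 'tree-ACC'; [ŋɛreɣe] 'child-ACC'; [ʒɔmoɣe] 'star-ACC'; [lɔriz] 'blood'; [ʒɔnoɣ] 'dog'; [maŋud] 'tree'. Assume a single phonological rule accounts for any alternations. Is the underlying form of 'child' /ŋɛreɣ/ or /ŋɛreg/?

/ŋɛreg/

The root 'child' surfaces as [ŋɛreg] and [ŋɛreɣe], with a stem-final [g] ~ [ɣ] alternation.
The stem 'dog' ([ʒɔnoɣ], [ʒɔnoɣe]) shows [ɣ] unchanged in both environments, so [ɣ] cannot be basic with [g] derived in isolation.
The underlying segment must be /g/; voiced stops become fricatives between vowels, yielding [ɣ] there.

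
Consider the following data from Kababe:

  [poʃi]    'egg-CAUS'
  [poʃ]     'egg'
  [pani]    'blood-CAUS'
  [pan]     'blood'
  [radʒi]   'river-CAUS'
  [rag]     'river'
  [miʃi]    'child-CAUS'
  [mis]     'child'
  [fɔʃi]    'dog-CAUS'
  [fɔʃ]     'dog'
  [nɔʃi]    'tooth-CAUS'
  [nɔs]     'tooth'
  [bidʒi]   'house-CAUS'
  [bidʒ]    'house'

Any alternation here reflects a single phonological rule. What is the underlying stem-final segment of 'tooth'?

/s/

In [nɔʃi] and [nɔs] the final segment of 'tooth' alternates: [ʃ] ~ [s].
But 'egg' keeps [ʃ] in both environments ([poʃi], [poʃ]), so there is no rule changing /ʃ/ to [s] in isolation.
Therefore /s/ is basic and [ʃ] is derived by palatalization before a front vowel (/g/ and /s/ become palato-alveolar [dʒ] and [ʃ] before a front vowel).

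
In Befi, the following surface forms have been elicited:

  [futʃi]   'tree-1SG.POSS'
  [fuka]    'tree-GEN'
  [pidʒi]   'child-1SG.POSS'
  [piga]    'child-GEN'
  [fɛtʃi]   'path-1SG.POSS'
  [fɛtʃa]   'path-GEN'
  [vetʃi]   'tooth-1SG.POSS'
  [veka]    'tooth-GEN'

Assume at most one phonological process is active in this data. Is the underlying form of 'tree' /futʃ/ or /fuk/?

/fuk/

The root 'tree' surfaces as [futʃi] and [fuka], with a stem-final [tʃ] ~ [k] alternation.
But 'path' keeps [tʃ] in both environments ([fɛtʃi], [fɛtʃa]), so there is no rule changing /tʃ/ to [k] before the GEN suffix.
Therefore /k/ is basic and [tʃ] is derived by palatalization before a front vowel (/k/ and /g/ become palato-alveolar [tʃ] and [dʒ] before a front vowel).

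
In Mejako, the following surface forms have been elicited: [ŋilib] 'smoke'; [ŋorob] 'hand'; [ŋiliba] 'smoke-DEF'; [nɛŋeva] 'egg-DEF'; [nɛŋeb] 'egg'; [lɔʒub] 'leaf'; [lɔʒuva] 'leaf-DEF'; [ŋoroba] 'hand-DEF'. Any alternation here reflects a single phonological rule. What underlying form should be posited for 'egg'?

The root 'egg' surfaces as [nɛŋeb] and [nɛŋeva], with a stem-final [b] ~ [v] alternation.
Compare 'smoke', with invariant [b] in [ŋilib] and [ŋiliba]: an analysis with underlying /b/ and a rule producing [v] before the DEF suffix would wrongly predict alternation here too.
The underlying segment must be /v/; voiced fricatives become stops word-finally, yielding [b] there.

/nɛŋev/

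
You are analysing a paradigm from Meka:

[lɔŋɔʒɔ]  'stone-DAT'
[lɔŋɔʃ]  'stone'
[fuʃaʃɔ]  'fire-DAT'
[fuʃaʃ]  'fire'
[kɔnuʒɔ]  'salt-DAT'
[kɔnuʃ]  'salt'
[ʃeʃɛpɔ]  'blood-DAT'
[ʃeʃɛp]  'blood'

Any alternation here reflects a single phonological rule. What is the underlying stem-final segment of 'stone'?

/ʒ/

The stem for 'stone' ends in [ʒ] in [lɔŋɔʒɔ] but [ʃ] in [lɔŋɔʃ].
But 'fire' keeps [ʃ] in both environments ([fuʃaʃɔ], [fuʃaʃ]), so there is no rule changing /ʃ/ to [ʒ] before the DAT suffix.
The alternation reflects word-final obstruent devoicing: voiced obstruents become voiceless word-finally. /ʒ/ is underlying.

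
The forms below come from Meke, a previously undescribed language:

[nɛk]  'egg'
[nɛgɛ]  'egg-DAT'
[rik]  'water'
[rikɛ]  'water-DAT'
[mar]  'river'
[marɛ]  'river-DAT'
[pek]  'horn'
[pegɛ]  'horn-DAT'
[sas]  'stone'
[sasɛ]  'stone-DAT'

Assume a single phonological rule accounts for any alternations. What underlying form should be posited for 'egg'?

/nɛg/

The stem for 'egg' ends in [k] in [nɛk] but [g] in [nɛgɛ].
Compare 'water', with invariant [k] in [rik] and [rikɛ]: an analysis with underlying /k/ and a rule producing [g] before the DAT suffix would wrongly predict alternation here too.
The underlying segment must be /g/; voiced obstruents become voiceless word-finally, yielding [k] there.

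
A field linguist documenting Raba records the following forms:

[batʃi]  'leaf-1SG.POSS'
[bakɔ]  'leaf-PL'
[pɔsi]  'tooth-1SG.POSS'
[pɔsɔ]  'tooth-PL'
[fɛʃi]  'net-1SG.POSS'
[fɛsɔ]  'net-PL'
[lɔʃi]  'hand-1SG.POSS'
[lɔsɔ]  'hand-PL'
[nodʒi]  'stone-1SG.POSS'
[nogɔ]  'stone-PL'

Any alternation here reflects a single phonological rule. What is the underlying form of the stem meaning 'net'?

'net' shows [ʃ] ~ [s] at the end of the stem ([fɛʃi] vs [fɛsɔ]).
But 'tooth' keeps [s] in both environments ([pɔsi], [pɔsɔ]), so there is no rule changing /s/ to [ʃ] before the 1SG.POSS suffix.
Therefore /ʃ/ is basic and [s] is derived by depalatalization (palato-alveolar /tʃ/, /dʒ/ and /ʃ/ become [k], [g] and [s] when no front vowel follows).

/fɛʃ/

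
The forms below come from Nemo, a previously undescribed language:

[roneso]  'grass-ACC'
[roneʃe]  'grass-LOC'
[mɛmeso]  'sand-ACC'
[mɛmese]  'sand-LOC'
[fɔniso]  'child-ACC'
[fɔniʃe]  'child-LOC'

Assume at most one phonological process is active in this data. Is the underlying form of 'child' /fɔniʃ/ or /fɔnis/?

The root 'child' surfaces as [fɔniso] and [fɔniʃe], with a stem-final [s] ~ [ʃ] alternation.
Compare 'sand', with invariant [s] in [mɛmeso] and [mɛmese]: an analysis with underlying /s/ and a rule producing [ʃ] before the LOC suffix would wrongly predict alternation here too.
So /ʃ/ is underlying, and a rule of depalatalization — palato-alveolar /ʃ/ becomes [s] when no front vowel follows — gives [s].

/fɔniʃ/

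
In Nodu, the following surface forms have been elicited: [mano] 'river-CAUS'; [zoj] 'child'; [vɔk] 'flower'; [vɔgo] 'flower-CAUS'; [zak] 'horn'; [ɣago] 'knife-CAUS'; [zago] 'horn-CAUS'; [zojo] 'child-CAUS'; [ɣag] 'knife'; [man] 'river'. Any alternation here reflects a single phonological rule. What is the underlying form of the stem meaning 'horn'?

/zak/

'horn' shows [g] ~ [k] at the end of the stem ([zago] vs [zak]).
Compare 'knife', with invariant [g] in [ɣago] and [ɣag]: an analysis with underlying /g/ and a rule producing [k] in isolation would wrongly predict alternation here too.
Therefore /k/ is basic and [g] is derived by intervocalic voicing (voiceless stops become voiced between vowels).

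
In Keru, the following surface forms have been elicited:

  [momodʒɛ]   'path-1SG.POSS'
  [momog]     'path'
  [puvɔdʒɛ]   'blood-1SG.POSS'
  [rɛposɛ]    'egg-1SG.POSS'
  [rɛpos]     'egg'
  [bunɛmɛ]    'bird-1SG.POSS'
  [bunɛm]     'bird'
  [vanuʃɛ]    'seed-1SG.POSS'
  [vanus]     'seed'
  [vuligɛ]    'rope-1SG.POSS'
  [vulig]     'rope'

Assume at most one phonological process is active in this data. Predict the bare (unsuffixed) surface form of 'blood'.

[puvɔg]

'path' shows [dʒ] ~ [g] at the end of the stem ([momodʒɛ] vs [momog]).
But 'rope' keeps [g] in both environments ([vuligɛ], [vulig]), so there is no rule changing /g/ to [dʒ] before the 1SG.POSS suffix.
The alternation reflects depalatalization: palato-alveolar /dʒ/ and /ʃ/ become [g] and [s] when no front vowel follows. /dʒ/ is underlying.
The one attested form of 'blood', [puvɔdʒɛ], shows underlying /puvɔdʒ/. Applying the same rule when no front vowel follows gives [puvɔg].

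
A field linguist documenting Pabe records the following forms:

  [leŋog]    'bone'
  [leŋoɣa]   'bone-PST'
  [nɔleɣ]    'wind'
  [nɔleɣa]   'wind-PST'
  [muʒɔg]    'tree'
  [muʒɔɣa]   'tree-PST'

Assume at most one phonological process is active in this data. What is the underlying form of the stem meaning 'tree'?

/muʒɔg/

The stem for 'tree' ends in [g] in [muʒɔg] but [ɣ] in [muʒɔɣa].
Compare 'wind', with invariant [ɣ] in [nɔleɣ] and [nɔleɣa]: an analysis with underlying /ɣ/ and a rule producing [g] in isolation would wrongly predict alternation here too.
So /g/ is underlying, and a rule of intervocalic spirantization — voiced stops become fricatives between vowels — gives [ɣ].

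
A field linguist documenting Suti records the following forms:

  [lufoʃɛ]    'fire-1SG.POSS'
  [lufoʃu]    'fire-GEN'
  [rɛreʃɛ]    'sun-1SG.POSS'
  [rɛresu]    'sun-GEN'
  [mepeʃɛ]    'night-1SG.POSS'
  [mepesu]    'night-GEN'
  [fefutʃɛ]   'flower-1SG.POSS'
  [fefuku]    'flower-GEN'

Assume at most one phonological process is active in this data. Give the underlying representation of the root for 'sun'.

The stem for 'sun' ends in [ʃ] in [rɛreʃɛ] but [s] in [rɛresu].
The stem 'fire' ([lufoʃɛ], [lufoʃu]) shows [ʃ] unchanged in both environments, so [ʃ] cannot be basic with [s] derived before the GEN suffix.
Therefore /s/ is basic and [ʃ] is derived by palatalization before a front vowel (/k/ and /s/ become palato-alveolar [tʃ] and [ʃ] before a front vowel).

/rɛres/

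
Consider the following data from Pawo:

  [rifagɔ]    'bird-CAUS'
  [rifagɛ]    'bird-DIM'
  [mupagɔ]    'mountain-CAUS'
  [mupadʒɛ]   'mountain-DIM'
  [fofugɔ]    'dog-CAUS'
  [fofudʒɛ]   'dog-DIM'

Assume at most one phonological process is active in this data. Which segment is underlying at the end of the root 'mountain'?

/dʒ/

The root 'mountain' surfaces as [mupagɔ] and [mupadʒɛ], with a stem-final [g] ~ [dʒ] alternation.
But 'bird' keeps [g] in both environments ([rifagɔ], [rifagɛ]), so there is no rule changing /g/ to [dʒ] before the DIM suffix.
Therefore /dʒ/ is basic and [g] is derived by depalatalization (palato-alveolar /dʒ/ becomes [g] when no front vowel follows).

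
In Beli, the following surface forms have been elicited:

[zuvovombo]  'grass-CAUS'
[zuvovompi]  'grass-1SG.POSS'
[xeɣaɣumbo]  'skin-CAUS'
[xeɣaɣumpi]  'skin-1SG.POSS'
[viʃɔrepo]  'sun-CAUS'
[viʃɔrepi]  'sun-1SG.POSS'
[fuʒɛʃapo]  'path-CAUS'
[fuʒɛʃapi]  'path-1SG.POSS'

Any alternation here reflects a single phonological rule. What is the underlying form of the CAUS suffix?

The CAUS suffix surfaces as [-bo] and [-po], depending on the final segment of the stem.
By contrast the 1SG.POSS suffix keeps its initial [p] throughout — that segment must be underlying.
The CAUS suffix is therefore /-bo/ underlyingly, with post-vocalic devoicing: voiced stops become voiceless after a vowel.

/-bo/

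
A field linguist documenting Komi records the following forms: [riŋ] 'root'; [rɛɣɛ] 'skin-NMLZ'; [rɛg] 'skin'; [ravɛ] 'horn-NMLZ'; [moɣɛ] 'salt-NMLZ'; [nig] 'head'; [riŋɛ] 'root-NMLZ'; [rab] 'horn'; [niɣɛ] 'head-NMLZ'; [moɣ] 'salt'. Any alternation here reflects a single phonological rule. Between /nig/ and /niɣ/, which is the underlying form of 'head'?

The stem for 'head' ends in [ɣ] in [niɣɛ] but [g] in [nig].
If /ɣ/ were underlying and a rule turned it into [g] in isolation, 'salt' would also alternate; but it has [ɣ] in both [moɣɛ] and [moɣ].
The underlying segment must be /g/; voiced stops become fricatives between vowels, yielding [ɣ] there.

/nig/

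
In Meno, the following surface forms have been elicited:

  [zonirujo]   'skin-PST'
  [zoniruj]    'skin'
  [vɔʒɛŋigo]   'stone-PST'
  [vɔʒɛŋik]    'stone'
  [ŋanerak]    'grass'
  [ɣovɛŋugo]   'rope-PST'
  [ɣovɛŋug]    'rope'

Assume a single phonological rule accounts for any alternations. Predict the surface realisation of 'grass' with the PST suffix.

The root 'stone' surfaces as [vɔʒɛŋigo] and [vɔʒɛŋik], with a stem-final [g] ~ [k] alternation.
If /g/ were underlying and a rule turned it into [k] in isolation, 'rope' would also alternate; but it has [g] in both [ɣovɛŋugo] and [ɣovɛŋug].
So /k/ is underlying, and a rule of intervocalic voicing — voiceless stops become voiced between vowels — gives [g].
From [ŋanerak] the stem 'grass' is /ŋanerak/; between vowels this yields [ŋanerago].

[ŋanerago]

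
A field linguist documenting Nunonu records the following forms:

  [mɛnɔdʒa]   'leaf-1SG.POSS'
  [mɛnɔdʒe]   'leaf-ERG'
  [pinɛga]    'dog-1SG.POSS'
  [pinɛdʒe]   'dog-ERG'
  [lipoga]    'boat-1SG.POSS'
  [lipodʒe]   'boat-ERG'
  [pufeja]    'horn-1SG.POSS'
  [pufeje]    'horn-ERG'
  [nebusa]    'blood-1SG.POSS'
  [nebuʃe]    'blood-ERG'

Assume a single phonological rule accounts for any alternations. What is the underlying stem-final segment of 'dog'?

The stem for 'dog' ends in [g] in [pinɛga] but [dʒ] in [pinɛdʒe].
Compare 'leaf', with invariant [dʒ] in [mɛnɔdʒa] and [mɛnɔdʒe]: an analysis with underlying /dʒ/ and a rule producing [g] before the 1SG.POSS suffix would wrongly predict alternation here too.
The alternation reflects palatalization before a front vowel: /g/ and /s/ become palato-alveolar [dʒ] and [ʃ] before a front vowel. /g/ is underlying.

/g/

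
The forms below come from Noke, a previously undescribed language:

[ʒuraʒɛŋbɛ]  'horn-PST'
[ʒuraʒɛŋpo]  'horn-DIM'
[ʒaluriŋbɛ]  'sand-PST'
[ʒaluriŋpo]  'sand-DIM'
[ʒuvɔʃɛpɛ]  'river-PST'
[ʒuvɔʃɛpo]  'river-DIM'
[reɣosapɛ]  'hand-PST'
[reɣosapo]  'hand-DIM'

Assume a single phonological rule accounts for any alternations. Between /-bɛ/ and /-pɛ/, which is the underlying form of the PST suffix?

The PST suffix surfaces as [-bɛ] and [-pɛ], depending on the final segment of the stem.
By contrast the DIM suffix keeps its initial [p] throughout — that segment must be underlying.
The PST suffix is therefore /-bɛ/ underlyingly, with post-vocalic devoicing: voiced stops become voiceless after a vowel.

/-bɛ/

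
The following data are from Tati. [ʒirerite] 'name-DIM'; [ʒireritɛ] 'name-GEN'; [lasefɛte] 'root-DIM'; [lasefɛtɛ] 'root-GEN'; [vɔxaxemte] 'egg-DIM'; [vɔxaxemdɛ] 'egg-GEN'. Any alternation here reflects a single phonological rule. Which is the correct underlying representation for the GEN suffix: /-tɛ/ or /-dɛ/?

The GEN morpheme has two allomorphs, [-dɛ] and [-tɛ].
The DIM suffix, which begins with [t], is invariant after every stem; so [t] is not altered by any rule here.
So the underlying form is /-dɛ/, and voiced stops become voiceless after a vowel.

/-dɛ/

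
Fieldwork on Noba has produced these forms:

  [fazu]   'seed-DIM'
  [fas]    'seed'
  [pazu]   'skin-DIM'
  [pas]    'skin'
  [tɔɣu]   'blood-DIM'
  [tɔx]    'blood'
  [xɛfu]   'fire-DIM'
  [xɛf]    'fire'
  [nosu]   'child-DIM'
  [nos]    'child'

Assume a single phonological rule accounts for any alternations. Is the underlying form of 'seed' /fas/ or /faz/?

The stem for 'seed' ends in [z] in [fazu] but [s] in [fas].
But 'child' keeps [s] in both environments ([nosu], [nos]), so there is no rule changing /s/ to [z] before the DIM suffix.
The underlying segment must be /z/; voiced obstruents become voiceless word-finally, yielding [s] there.

/faz/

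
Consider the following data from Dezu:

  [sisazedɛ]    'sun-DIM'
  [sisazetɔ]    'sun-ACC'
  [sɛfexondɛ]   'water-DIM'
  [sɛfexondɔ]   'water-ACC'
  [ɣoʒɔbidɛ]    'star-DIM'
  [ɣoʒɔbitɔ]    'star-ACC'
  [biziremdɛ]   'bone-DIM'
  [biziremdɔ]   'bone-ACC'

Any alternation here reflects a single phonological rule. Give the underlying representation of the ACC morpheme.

/-tɔ/

The ACC suffix surfaces as [-dɔ] and [-tɔ], depending on the final segment of the stem.
By contrast the DIM suffix keeps its initial [d] throughout — that segment must be underlying.
The ACC suffix is therefore /-tɔ/ underlyingly, with post-nasal voicing: voiceless stops become voiced after a nasal.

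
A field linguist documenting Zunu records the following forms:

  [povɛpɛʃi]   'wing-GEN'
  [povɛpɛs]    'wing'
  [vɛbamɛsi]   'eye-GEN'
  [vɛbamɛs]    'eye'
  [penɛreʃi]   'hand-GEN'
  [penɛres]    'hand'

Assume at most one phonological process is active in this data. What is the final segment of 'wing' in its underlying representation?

'wing' shows [ʃ] ~ [s] at the end of the stem ([povɛpɛʃi] vs [povɛpɛs]).
Compare 'eye', with invariant [s] in [vɛbamɛsi] and [vɛbamɛs]: an analysis with underlying /s/ and a rule producing [ʃ] before the GEN suffix would wrongly predict alternation here too.
The alternation reflects depalatalization: palato-alveolar /ʃ/ becomes [s] when no front vowel follows. /ʃ/ is underlying.

/ʃ/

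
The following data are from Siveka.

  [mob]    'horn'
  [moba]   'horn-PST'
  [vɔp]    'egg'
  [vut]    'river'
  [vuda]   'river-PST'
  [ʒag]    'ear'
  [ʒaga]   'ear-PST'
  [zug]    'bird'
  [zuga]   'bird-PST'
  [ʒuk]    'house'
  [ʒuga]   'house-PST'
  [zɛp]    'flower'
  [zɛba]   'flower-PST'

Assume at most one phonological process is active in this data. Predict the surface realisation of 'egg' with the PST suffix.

The stem for 'flower' ends in [p] in [zɛp] but [b] in [zɛba].
If /b/ were underlying and a rule turned it into [p] in isolation, 'horn' would also alternate; but it has [b] in both [mob] and [moba].
The alternation reflects intervocalic voicing: voiceless stops become voiced between vowels. /p/ is underlying.
From [vɔp] the stem 'egg' is /vɔp/; between vowels this yields [vɔba].

[vɔba]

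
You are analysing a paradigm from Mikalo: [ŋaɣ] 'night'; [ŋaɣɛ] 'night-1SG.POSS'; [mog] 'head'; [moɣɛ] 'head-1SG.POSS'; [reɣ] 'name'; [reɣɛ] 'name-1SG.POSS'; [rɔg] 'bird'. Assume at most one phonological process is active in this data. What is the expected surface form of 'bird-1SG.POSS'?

[rɔɣɛ]

The root 'head' surfaces as [mog] and [moɣɛ], with a stem-final [g] ~ [ɣ] alternation.
If /ɣ/ were underlying and a rule turned it into [g] in isolation, 'night' would also alternate; but it has [ɣ] in both [ŋaɣ] and [ŋaɣɛ].
The underlying segment must be /g/; voiced stops become fricatives between vowels, yielding [ɣ] there.
The one attested form of 'bird', [rɔg], shows underlying /rɔg/. Applying the same rule between vowels gives [rɔɣɛ].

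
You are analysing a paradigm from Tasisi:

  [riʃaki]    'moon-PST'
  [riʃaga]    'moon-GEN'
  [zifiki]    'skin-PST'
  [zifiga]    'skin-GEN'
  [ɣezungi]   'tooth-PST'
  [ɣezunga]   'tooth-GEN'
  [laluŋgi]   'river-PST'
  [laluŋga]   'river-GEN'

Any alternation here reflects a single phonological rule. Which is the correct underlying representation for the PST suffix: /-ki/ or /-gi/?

The PST suffix surfaces as [-gi] and [-ki], depending on the final segment of the stem.
The GEN suffix, which begins with [g], is invariant after every stem; so [g] is not altered by any rule here.
So the underlying form is /-ki/, and voiceless stops become voiced after a nasal.

/-ki/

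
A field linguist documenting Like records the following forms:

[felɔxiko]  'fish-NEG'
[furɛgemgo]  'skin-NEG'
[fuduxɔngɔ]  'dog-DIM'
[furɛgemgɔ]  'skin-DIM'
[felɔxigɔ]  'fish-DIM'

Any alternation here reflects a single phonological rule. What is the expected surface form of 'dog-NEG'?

The NEG morpheme has two allomorphs, [-go] and [-ko].
By contrast the DIM suffix keeps its initial [g] throughout — that segment must be underlying.
The NEG suffix is therefore /-ko/ underlyingly, with post-nasal voicing: voiceless stops become voiced after a nasal.
After 'dog', which ends in a nasal, the suffix surfaces as [-go], giving [fuduxɔngo].

[fuduxɔngo]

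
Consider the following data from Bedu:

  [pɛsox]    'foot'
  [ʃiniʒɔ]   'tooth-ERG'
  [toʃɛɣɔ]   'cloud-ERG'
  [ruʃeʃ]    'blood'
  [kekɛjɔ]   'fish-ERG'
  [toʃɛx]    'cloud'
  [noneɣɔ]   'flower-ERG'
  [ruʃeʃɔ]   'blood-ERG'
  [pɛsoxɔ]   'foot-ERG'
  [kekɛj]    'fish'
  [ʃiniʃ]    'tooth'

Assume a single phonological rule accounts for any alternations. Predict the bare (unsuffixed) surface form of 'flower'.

[nonex]

'cloud' shows [ɣ] ~ [x] at the end of the stem ([toʃɛɣɔ] vs [toʃɛx]).
Compare 'foot', with invariant [x] in [pɛsoxɔ] and [pɛsox]: an analysis with underlying /x/ and a rule producing [ɣ] before the ERG suffix would wrongly predict alternation here too.
The alternation reflects word-final obstruent devoicing: voiced obstruents become voiceless word-finally. /ɣ/ is underlying.
From [noneɣɔ] the stem 'flower' is /noneɣ/; word-finally this yields [nonex].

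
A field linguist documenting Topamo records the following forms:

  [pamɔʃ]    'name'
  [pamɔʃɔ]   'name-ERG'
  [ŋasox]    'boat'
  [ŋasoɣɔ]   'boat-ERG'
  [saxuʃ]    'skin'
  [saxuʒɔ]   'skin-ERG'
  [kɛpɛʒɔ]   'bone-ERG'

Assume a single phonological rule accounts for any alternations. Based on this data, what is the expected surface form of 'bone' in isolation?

[kɛpɛʃ]

'skin' shows [ʃ] ~ [ʒ] at the end of the stem ([saxuʃ] vs [saxuʒɔ]).
Compare 'name', with invariant [ʃ] in [pamɔʃ] and [pamɔʃɔ]: an analysis with underlying /ʃ/ and a rule producing [ʒ] before the ERG suffix would wrongly predict alternation here too.
The alternation reflects word-final obstruent devoicing: voiced obstruents become voiceless word-finally. /ʒ/ is underlying.
The one attested form of 'bone', [kɛpɛʒɔ], shows underlying /kɛpɛʒ/. Applying the same rule word-finally gives [kɛpɛʃ].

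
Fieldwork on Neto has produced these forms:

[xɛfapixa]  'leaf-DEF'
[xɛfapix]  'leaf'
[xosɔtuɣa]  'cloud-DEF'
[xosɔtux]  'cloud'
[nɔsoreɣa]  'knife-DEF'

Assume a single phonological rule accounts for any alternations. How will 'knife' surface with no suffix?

In [xosɔtuɣa] and [xosɔtux] the final segment of 'cloud' alternates: [ɣ] ~ [x].
But 'leaf' keeps [x] in both environments ([xɛfapixa], [xɛfapix]), so there is no rule changing /x/ to [ɣ] before the DEF suffix.
Therefore /ɣ/ is basic and [x] is derived by word-final obstruent devoicing (voiced obstruents become voiceless word-finally).
From [nɔsoreɣa] the stem 'knife' is /nɔsoreɣ/; word-finally this yields [nɔsorex].

[nɔsorex]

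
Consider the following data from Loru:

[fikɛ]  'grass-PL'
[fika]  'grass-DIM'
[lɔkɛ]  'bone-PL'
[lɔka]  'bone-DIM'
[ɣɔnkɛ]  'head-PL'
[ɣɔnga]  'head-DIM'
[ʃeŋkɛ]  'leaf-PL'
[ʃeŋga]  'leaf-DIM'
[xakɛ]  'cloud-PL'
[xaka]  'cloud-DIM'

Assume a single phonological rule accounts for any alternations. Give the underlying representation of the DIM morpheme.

The DIM morpheme has two allomorphs, [-ga] and [-ka].
By contrast the PL suffix keeps its initial [k] throughout — that segment must be underlying.
So the underlying form is /-ga/, and voiced stops become voiceless after a vowel.

/-ga/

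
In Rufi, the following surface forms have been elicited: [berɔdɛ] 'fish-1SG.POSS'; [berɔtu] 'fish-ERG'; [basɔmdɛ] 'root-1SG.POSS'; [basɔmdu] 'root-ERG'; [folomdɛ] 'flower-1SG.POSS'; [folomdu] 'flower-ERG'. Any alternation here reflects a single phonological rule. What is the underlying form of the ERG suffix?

The ERG suffix surfaces as [-du] and [-tu], depending on the final segment of the stem.
The 1SG.POSS suffix, which begins with [d], is invariant after every stem; so [d] is not altered by any rule here.
The ERG suffix is therefore /-tu/ underlyingly, with post-nasal voicing: voiceless stops become voiced after a nasal.

/-tu/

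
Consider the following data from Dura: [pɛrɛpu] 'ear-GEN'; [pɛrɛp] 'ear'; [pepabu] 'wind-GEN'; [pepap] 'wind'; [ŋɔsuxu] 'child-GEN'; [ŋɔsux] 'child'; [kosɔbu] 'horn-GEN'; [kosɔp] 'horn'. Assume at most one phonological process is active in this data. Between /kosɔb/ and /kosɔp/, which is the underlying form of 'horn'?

/kosɔb/

The stem for 'horn' ends in [b] in [kosɔbu] but [p] in [kosɔp].
Compare 'ear', with invariant [p] in [pɛrɛpu] and [pɛrɛp]: an analysis with underlying /p/ and a rule producing [b] before the GEN suffix would wrongly predict alternation here too.
So /b/ is underlying, and a rule of word-final obstruent devoicing — voiced obstruents become voiceless word-finally — gives [p].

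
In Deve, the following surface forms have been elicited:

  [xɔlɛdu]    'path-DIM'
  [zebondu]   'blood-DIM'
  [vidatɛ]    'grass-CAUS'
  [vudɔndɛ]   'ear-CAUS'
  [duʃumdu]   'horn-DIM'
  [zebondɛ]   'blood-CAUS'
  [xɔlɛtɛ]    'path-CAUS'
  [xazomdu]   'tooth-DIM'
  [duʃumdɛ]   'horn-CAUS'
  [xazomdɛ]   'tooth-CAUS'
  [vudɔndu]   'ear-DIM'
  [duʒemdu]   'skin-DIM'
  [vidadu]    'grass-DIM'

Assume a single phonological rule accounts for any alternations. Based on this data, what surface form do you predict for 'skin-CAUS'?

[duʒemdɛ]

The CAUS suffix surfaces as [-dɛ] and [-tɛ], depending on the final segment of the stem.
By contrast the DIM suffix keeps its initial [d] throughout — that segment must be underlying.
So the underlying form is /-tɛ/, and voiceless stops become voiced after a nasal.
After 'skin', which ends in a nasal, the suffix surfaces as [-dɛ], giving [duʒemdɛ].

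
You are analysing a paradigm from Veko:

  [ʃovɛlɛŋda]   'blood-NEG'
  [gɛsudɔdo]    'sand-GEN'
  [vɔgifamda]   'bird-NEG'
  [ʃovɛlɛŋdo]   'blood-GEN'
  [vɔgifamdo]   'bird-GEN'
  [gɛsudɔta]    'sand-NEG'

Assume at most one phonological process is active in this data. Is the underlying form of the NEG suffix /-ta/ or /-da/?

/-ta/

The NEG morpheme has two allomorphs, [-da] and [-ta].
By contrast the GEN suffix keeps its initial [d] throughout — that segment must be underlying.
The NEG suffix is therefore /-ta/ underlyingly, with post-nasal voicing: voiceless stops become voiced after a nasal.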